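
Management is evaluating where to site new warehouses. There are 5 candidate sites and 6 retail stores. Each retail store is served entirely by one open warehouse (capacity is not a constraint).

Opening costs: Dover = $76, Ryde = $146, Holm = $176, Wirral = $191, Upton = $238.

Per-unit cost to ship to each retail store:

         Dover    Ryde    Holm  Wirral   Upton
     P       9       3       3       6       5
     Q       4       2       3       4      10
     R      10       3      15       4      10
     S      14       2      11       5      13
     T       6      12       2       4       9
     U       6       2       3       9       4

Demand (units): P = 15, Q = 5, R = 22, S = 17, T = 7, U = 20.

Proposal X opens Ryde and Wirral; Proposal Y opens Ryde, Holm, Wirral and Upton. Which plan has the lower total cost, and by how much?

Proposal X is cheaper by 400.

Proposal X: {Ryde, Wirral}: P→Ryde 3·15=45, Q→Ryde 2·5=10, R→Ryde 3·22=66, S→Ryde 2·17=34, T→Wirral 4·7=28, U→Ryde 2·20=40. Service 223; fixed 337; total 560.
Proposal Y: {Ryde, Holm, Wirral, Upton}: P→Ryde 3·15=45, Q→Ryde 2·5=10, R→Ryde 3·22=66, S→Ryde 2·17=34, T→Holm 2·7=14, U→Ryde 2·20=40. Service 209; fixed 751; total 960.
Difference: |560 − 960| = 400.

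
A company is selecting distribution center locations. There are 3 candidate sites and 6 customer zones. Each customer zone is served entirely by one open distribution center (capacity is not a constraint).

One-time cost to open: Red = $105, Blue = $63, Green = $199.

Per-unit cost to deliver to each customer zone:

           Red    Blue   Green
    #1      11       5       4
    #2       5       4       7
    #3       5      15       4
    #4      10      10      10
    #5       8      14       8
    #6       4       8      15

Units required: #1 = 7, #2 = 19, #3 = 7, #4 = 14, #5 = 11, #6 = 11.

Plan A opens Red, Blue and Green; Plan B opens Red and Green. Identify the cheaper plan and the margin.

Plan A: {Red, Blue, Green}: #1→Green 4·7=28, #2→Blue 4·19=76, #3→Green 4·7=28, #4→Red 10·14=140, #5→Red 8·11=88, #6→Red 4·11=44. Service 404; fixed 367; total 771.
Plan B: {Red, Green}: #1→Green 4·7=28, #2→Red 5·19=95, #3→Green 4·7=28, #4→Red 10·14=140, #5→Red 8·11=88, #6→Red 4·11=44. Service 423; fixed 304; total 727.
Difference: |771 − 727| = 44.

Plan B is cheaper by 44.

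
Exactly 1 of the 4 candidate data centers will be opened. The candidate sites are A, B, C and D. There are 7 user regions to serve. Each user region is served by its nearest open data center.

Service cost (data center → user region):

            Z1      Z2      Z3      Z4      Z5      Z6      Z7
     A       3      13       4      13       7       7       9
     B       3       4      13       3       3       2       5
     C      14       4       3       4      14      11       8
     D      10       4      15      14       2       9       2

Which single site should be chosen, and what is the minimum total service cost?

With exactly 1 open, each user region uses its cheapest among the chosen.
{B}: Z1→B 3, Z2→B 4, Z3→B 13, Z4→B 3, Z5→B 3, Z6→B 2, Z7→B 5. Service cost 33.
{A}: service cost 56
{D}: service cost 56
Among all 4 size-1 choices, {B} is lowest.

Choose B only; total service cost 33.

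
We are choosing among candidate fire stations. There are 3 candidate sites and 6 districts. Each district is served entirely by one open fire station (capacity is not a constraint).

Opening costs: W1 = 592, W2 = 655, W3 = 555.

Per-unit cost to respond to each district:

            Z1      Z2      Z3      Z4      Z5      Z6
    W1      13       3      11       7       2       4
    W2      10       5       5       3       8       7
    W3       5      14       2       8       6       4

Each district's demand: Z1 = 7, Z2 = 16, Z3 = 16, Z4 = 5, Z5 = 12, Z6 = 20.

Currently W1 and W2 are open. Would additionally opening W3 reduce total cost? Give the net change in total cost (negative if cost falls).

No — net change +472 (cost rises by 472).

Current service cost with {W1, W2}: 317.
Adding W3: each district re-picks its cheapest; new service cost 234, saving 83.
Extra fixed cost: 555. Net change = 555 − 83 = 472.
(Totals: 1564 → 2036.)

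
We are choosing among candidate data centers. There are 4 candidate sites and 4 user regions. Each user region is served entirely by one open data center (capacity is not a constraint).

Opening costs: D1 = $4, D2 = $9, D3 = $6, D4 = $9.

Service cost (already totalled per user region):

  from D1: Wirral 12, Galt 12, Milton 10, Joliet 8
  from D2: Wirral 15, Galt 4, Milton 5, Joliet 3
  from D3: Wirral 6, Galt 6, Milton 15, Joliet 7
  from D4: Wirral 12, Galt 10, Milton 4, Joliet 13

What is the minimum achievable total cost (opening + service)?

For any fixed open set, each user region goes to its cheapest open site; total = fixed + service.
{D2, D3}: Wirral→D3 6, Galt→D2 4, Milton→D2 5, Joliet→D2 3. Service 18; fixed 15; total 33.
{D2}: service 27 + fixed 9 = 36
{D1, D2}: Wirral→D1 12, Galt→D2 4, Milton→D2 5, Joliet→D2 3. Service 24; fixed 13; total 37.
{D1, D2, D3, D4}: service 17 + fixed 28 = 45
No other subset beats 33.

Minimum total cost: 33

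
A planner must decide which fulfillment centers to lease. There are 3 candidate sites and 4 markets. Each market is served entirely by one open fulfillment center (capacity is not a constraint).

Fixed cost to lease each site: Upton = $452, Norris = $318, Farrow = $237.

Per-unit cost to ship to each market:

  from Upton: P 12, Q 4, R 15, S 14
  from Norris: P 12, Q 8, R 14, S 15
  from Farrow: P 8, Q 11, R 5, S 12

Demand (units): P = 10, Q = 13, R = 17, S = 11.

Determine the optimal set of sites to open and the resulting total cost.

Open Farrow only; minimum total cost 677.

For any fixed open set, each market goes to its cheapest open site; total = fixed + service.
{Farrow}: P→Farrow 8·10=80, Q→Farrow 11·13=143, R→Farrow 5·17=85, S→Farrow 12·11=132. Service 440; fixed 237; total 677.
{Norris}: P→Norris 12·10=120, Q→Norris 8·13=104, R→Norris 14·17=238, S→Norris 15·11=165. Service 627; fixed 318; total 945.
{Norris, Farrow}: service 401 + fixed 555 = 956
{Upton, Norris, Farrow}: P→Farrow 8·10=80, Q→Upton 4·13=52, R→Farrow 5·17=85, S→Farrow 12·11=132. Service 349; fixed 1007; total 1356.
(All 7 nonempty subsets were checked; Farrow only is lowest.)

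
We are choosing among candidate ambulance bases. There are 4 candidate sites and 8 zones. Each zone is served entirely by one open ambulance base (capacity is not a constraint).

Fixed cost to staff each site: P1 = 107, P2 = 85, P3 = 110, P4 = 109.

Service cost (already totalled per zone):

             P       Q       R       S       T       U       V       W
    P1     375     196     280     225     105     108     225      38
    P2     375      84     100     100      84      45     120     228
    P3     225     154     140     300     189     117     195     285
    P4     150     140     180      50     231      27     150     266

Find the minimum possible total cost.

Minimum total cost: 954

For any fixed open set, each zone goes to its cheapest open site; total = fixed + service.
{P1, P2, P4}: P→P4 150, Q→P2 84, R→P2 100, S→P4 50, T→P2 84, U→P4 27, V→P2 120, W→P1 38. Service 653; fixed 301; total 954.
{P2, P4}: P→P4 150, Q→P2 84, R→P2 100, S→P4 50, T→P2 84, U→P4 27, V→P2 120, W→P2 228. Service 843; fixed 194; total 1037.
{P1, P4}: service 840 + fixed 216 = 1056
{P1, P2, P3, P4}: service 653 + fixed 411 = 1064
(All 15 nonempty subsets were checked; P1, P2 and P4 is lowest.)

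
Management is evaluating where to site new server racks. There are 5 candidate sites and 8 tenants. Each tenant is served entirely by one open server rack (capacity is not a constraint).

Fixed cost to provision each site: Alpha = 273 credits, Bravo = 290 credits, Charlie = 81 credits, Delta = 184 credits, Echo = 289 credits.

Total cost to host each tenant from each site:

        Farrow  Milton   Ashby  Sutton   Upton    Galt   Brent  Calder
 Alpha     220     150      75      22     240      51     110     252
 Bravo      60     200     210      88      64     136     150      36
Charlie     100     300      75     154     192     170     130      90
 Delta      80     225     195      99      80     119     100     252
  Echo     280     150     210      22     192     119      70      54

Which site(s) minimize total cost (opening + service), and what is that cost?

Open Alpha and Bravo; minimum total cost 1131.

For any fixed open set, each tenant goes to its cheapest open site; total = fixed + service.
{Alpha, Bravo}: Farrow→Bravo 60, Milton→Alpha 150, Ashby→Alpha 75, Sutton→Alpha 22, Upton→Bravo 64, Galt→Alpha 51, Brent→Alpha 110, Calder→Bravo 36. Service 568; fixed 563; total 1131.
{Charlie, Delta}: service 868 + fixed 265 = 1133
{Alpha, Charlie}: service 790 + fixed 354 = 1144
{Alpha, Bravo, Charlie, Delta, Echo}: service 528 + fixed 1117 = 1645
No other subset beats 1131.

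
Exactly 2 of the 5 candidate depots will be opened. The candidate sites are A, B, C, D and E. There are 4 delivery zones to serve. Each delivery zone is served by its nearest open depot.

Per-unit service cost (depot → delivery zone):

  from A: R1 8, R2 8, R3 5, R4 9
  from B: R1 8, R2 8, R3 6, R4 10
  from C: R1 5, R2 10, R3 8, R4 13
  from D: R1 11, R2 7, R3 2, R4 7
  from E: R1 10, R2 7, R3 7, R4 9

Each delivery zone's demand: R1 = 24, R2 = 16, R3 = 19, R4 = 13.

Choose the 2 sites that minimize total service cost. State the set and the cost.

Choose C and D; total service cost 361.

With exactly 2 open, each delivery zone uses its cheapest among the chosen.
{C, D}: R1→C 5·24=120, R2→D 7·16=112, R3→D 2·19=38, R4→D 7·13=91. Service cost 361.
{A, D}: service cost 433
{B, D}: service cost 433
Among all 10 size-2 choices, {C, D} is lowest.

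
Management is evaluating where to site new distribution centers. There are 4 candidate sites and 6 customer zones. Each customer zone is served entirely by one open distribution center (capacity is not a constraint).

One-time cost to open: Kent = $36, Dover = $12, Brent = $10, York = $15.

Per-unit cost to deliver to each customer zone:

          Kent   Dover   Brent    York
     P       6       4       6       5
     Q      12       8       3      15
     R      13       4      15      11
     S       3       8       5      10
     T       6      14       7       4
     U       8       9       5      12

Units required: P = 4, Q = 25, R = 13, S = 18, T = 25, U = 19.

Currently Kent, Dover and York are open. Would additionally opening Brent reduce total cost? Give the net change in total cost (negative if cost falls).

Yes — net change −172 (cost falls by 172).

Current service cost with {Kent, Dover, York}: 574.
Adding Brent: each customer zone re-picks its cheapest; new service cost 392, saving 182.
Extra fixed cost: 10. Net change = 10 − 182 = -172.
(Totals: 637 → 465.)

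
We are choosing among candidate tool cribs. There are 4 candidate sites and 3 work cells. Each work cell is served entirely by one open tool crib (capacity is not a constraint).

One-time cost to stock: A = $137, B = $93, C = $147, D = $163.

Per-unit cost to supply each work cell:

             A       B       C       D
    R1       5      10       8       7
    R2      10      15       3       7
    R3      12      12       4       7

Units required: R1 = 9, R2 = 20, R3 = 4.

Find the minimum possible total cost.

For any fixed open set, each work cell goes to its cheapest open site; total = fixed + service.
{C}: R1→C 8·9=72, R2→C 3·20=60, R3→C 4·4=16. Service 148; fixed 147; total 295.
{B, C}: R1→C 8·9=72, R2→C 3·20=60, R3→C 4·4=16. Service 148; fixed 240; total 388.
{D}: service 231 + fixed 163 = 394
{A, B, C, D}: service 121 + fixed 540 = 661
No other subset beats 295.

Minimum total cost: 295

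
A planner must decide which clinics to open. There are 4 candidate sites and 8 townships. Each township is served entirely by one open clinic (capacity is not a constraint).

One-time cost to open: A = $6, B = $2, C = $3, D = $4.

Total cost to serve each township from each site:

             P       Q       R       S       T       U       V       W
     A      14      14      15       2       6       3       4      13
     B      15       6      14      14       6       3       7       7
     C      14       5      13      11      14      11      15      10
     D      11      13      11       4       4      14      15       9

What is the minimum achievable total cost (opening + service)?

Minimum total cost: 59

For any fixed open set, each township goes to its cheapest open site; total = fixed + service.
{B, D}: P→D 11, Q→B 6, R→D 11, S→D 4, T→D 4, U→B 3, V→B 7, W→B 7. Service 53; fixed 6; total 59.
{A, B, D}: service 48 + fixed 12 = 60
{B, C, D}: service 52 + fixed 9 = 61
{A, B, C, D}: service 47 + fixed 15 = 62
(All 15 nonempty subsets were checked; B and D is lowest.)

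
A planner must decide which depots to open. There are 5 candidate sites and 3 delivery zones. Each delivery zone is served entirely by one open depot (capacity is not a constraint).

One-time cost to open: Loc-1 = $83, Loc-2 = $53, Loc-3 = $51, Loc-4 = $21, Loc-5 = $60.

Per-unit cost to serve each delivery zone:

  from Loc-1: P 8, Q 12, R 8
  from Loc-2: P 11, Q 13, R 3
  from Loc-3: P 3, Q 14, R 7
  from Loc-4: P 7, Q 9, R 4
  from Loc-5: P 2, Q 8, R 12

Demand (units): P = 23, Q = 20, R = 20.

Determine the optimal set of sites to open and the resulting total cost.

For any fixed open set, each delivery zone goes to its cheapest open site; total = fixed + service.
{Loc-4, Loc-5}: P→Loc-5 2·23=46, Q→Loc-5 8·20=160, R→Loc-4 4·20=80. Service 286; fixed 81; total 367.
{Loc-2, Loc-5}: P→Loc-5 2·23=46, Q→Loc-5 8·20=160, R→Loc-2 3·20=60. Service 266; fixed 113; total 379.
{Loc-2, Loc-4, Loc-5}: service 266 + fixed 134 = 400
{Loc-1, Loc-2, Loc-3, Loc-4, Loc-5}: P→Loc-5 2·23=46, Q→Loc-5 8·20=160, R→Loc-2 3·20=60. Service 266; fixed 268; total 534.
No other subset beats 367.

Open Loc-4 and Loc-5; minimum total cost 367.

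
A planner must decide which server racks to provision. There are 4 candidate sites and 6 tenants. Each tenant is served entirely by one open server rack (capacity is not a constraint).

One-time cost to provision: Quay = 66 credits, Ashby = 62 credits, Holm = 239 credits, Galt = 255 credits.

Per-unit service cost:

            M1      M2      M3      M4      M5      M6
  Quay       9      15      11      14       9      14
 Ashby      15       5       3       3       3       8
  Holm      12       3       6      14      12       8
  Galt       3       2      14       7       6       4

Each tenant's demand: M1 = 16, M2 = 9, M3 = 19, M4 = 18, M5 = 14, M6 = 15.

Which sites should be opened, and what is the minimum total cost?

Open Quay and Ashby; minimum total cost 590.

For any fixed open set, each tenant goes to its cheapest open site; total = fixed + service.
{Quay, Ashby}: M1→Quay 9·16=144, M2→Ashby 5·9=45, M3→Ashby 3·19=57, M4→Ashby 3·18=54, M5→Ashby 3·14=42, M6→Ashby 8·15=120. Service 462; fixed 128; total 590.
{Ashby, Galt}: M1→Galt 3·16=48, M2→Galt 2·9=18, M3→Ashby 3·19=57, M4→Ashby 3·18=54, M5→Ashby 3·14=42, M6→Galt 4·15=60. Service 279; fixed 317; total 596.
{Ashby}: service 558 + fixed 62 = 620
{Quay, Ashby, Holm, Galt}: M1→Galt 3·16=48, M2→Galt 2·9=18, M3→Ashby 3·19=57, M4→Ashby 3·18=54, M5→Ashby 3·14=42, M6→Galt 4·15=60. Service 279; fixed 622; total 901.
No other subset beats 590.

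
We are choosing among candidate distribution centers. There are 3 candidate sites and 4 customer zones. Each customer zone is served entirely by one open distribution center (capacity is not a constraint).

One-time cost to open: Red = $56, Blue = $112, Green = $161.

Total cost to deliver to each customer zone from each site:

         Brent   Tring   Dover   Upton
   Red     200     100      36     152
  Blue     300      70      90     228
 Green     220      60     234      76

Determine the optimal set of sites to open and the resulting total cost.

Open Red only; minimum total cost 544.

For any fixed open set, each customer zone goes to its cheapest open site; total = fixed + service.
{Red}: Brent→Red 200, Tring→Red 100, Dover→Red 36, Upton→Red 152. Service 488; fixed 56; total 544.
{Red, Green}: service 372 + fixed 217 = 589
{Red, Blue}: service 458 + fixed 168 = 626
{Red, Blue, Green}: service 372 + fixed 329 = 701
No other subset beats 544.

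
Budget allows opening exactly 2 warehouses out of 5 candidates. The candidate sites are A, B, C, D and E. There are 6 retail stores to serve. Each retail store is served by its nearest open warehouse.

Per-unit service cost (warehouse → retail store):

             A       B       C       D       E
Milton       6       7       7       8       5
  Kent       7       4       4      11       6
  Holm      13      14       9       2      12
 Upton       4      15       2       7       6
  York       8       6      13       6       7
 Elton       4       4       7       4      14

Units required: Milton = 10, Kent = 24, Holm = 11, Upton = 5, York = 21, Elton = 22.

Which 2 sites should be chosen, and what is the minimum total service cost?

Choose C and D; total service cost 412.

With exactly 2 open, each retail store uses its cheapest among the chosen.
{C, D}: Milton→C 7·10=70, Kent→C 4·24=96, Holm→D 2·11=22, Upton→C 2·5=10, York→D 6·21=126, Elton→D 4·22=88. Service cost 412.
{B, D}: service cost 437
{D, E}: service cost 460
Among all 10 size-2 choices, {C, D} is lowest.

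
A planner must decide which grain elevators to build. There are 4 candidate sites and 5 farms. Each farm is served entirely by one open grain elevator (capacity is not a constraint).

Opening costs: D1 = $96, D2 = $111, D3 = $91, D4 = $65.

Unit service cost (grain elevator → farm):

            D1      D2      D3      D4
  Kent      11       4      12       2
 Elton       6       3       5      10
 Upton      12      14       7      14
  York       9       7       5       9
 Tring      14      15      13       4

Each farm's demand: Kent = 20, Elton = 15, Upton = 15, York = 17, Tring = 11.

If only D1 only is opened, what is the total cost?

Each farm is assigned to its cheapest site among the open ones.
{D1}: Kent→D1 11·20=220, Elton→D1 6·15=90, Upton→D1 12·15=180, York→D1 9·17=153, Tring→D1 14·11=154. Service 797; fixed 96; total 893.

Total cost: 893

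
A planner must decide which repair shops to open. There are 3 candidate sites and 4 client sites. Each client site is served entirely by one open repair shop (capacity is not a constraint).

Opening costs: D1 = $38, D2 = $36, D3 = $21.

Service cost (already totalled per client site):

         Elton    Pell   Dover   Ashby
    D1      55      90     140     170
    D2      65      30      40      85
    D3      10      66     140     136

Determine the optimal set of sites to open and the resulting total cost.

For any fixed open set, each client site goes to its cheapest open site; total = fixed + service.
{D2, D3}: Elton→D3 10, Pell→D2 30, Dover→D2 40, Ashby→D2 85. Service 165; fixed 57; total 222.
{D2}: Elton→D2 65, Pell→D2 30, Dover→D2 40, Ashby→D2 85. Service 220; fixed 36; total 256.
{D1, D2, D3}: service 165 + fixed 95 = 260
{D3}: service 352 + fixed 21 = 373
(All 7 nonempty subsets were checked; D2 and D3 is lowest.)

Open D2 and D3; minimum total cost 222.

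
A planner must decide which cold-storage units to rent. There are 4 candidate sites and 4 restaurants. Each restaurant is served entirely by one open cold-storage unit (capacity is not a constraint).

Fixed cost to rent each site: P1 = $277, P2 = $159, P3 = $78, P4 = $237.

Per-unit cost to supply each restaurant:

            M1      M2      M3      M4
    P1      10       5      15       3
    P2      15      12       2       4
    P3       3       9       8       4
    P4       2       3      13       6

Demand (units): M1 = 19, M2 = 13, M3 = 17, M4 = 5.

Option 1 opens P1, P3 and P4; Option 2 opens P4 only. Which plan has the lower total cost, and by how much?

Option 1: {P1, P3, P4}: M1→P4 2·19=38, M2→P4 3·13=39, M3→P3 8·17=136, M4→P1 3·5=15. Service 228; fixed 592; total 820.
Option 2: {P4}: M1→P4 2·19=38, M2→P4 3·13=39, M3→P4 13·17=221, M4→P4 6·5=30. Service 328; fixed 237; total 565.
Difference: |820 − 565| = 255.

Option 2 is cheaper by 255.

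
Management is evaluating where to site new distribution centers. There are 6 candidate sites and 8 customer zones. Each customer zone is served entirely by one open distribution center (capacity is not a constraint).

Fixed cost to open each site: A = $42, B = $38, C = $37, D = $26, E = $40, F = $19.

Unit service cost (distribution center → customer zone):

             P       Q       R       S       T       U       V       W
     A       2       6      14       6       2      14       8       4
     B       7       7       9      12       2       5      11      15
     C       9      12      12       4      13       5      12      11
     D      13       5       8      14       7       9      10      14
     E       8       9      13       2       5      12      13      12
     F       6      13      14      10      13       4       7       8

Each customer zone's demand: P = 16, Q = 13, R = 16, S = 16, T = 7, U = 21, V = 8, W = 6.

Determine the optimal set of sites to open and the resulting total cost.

For any fixed open set, each customer zone goes to its cheapest open site; total = fixed + service.
{A, D, E, F}: P→A 2·16=32, Q→D 5·13=65, R→D 8·16=128, S→E 2·16=32, T→A 2·7=14, U→F 4·21=84, V→F 7·8=56, W→A 4·6=24. Service 435; fixed 127; total 562.
{A, D, F}: P→A 2·16=32, Q→D 5·13=65, R→D 8·16=128, S→A 6·16=96, T→A 2·7=14, U→F 4·21=84, V→F 7·8=56, W→A 4·6=24. Service 499; fixed 87; total 586.
{A, C, D, F}: service 467 + fixed 124 = 591
{A, B, C, D, E, F}: service 435 + fixed 202 = 637
No other subset beats 562.

Open A, D, E and F; minimum total cost 562.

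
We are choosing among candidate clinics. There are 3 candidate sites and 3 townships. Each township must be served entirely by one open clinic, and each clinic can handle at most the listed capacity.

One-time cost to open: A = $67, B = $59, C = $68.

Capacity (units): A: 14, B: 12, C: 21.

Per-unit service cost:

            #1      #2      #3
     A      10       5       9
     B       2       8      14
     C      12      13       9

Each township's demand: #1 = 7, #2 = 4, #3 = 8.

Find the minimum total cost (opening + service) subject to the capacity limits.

Open {A, B}: #1→B 2·7=14, #2→A 5·4=20, #3→A 9·8=72.
Loads: A carries 12/14, B carries 7/12. Service 106; fixed 126; total 232.
Next best feasible plan costs 244.

Minimum total cost: 232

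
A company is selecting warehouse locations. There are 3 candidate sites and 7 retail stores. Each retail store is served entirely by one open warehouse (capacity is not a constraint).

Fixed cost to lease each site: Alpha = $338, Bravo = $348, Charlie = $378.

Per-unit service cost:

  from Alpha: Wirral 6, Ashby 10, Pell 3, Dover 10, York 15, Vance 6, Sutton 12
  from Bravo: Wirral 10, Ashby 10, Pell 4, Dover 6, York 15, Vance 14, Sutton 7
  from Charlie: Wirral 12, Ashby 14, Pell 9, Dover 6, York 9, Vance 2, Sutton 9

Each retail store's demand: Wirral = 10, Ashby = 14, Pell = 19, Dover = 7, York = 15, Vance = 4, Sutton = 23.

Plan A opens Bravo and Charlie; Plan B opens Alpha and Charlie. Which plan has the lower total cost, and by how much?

Plan A: {Bravo, Charlie}: Wirral→Bravo 10·10=100, Ashby→Bravo 10·14=140, Pell→Bravo 4·19=76, Dover→Bravo 6·7=42, York→Charlie 9·15=135, Vance→Charlie 2·4=8, Sutton→Bravo 7·23=161. Service 662; fixed 726; total 1388.
Plan B: {Alpha, Charlie}: Wirral→Alpha 6·10=60, Ashby→Alpha 10·14=140, Pell→Alpha 3·19=57, Dover→Charlie 6·7=42, York→Charlie 9·15=135, Vance→Charlie 2·4=8, Sutton→Charlie 9·23=207. Service 649; fixed 716; total 1365.
Difference: |1388 − 1365| = 23.

Plan B is cheaper by 23.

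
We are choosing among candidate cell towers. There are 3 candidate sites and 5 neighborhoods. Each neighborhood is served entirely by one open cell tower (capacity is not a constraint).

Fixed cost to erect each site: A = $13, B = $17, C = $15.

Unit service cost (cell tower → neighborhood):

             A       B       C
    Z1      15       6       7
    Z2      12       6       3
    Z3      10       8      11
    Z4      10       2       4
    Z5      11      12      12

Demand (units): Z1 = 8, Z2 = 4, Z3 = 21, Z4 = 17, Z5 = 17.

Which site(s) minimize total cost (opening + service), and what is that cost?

Open A and B; minimum total cost 491.

For any fixed open set, each neighborhood goes to its cheapest open site; total = fixed + service.
{A, B}: Z1→B 6·8=48, Z2→B 6·4=24, Z3→B 8·21=168, Z4→B 2·17=34, Z5→A 11·17=187. Service 461; fixed 30; total 491.
{A, B, C}: service 449 + fixed 45 = 494
{B}: Z1→B 6·8=48, Z2→B 6·4=24, Z3→B 8·21=168, Z4→B 2·17=34, Z5→B 12·17=204. Service 478; fixed 17; total 495.
{A}: service 735 + fixed 13 = 748
(All 7 nonempty subsets were checked; A and B is lowest.)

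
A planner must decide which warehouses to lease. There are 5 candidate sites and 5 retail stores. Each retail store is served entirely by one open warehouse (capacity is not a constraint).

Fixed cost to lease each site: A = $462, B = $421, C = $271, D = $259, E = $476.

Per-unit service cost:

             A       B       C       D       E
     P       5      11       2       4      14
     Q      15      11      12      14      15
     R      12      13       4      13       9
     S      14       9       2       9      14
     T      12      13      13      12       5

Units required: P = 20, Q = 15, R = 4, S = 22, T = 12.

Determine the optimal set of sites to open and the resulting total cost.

Open C only; minimum total cost 707.

For any fixed open set, each retail store goes to its cheapest open site; total = fixed + service.
{C}: P→C 2·20=40, Q→C 12·15=180, R→C 4·4=16, S→C 2·22=44, T→C 13·12=156. Service 436; fixed 271; total 707.
{D}: service 684 + fixed 259 = 943
{C, D}: P→C 2·20=40, Q→C 12·15=180, R→C 4·4=16, S→C 2·22=44, T→D 12·12=144. Service 424; fixed 530; total 954.
{A, B, C, D, E}: P→C 2·20=40, Q→B 11·15=165, R→C 4·4=16, S→C 2·22=44, T→E 5·12=60. Service 325; fixed 1889; total 2214.
No other subset beats 707.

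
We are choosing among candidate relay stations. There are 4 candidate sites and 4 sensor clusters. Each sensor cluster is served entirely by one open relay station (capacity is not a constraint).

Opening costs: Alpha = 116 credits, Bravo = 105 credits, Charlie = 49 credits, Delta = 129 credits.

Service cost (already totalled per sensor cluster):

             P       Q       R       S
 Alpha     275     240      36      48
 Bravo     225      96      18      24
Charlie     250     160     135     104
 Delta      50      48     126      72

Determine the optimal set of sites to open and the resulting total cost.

For any fixed open set, each sensor cluster goes to its cheapest open site; total = fixed + service.
{Bravo, Delta}: P→Delta 50, Q→Delta 48, R→Bravo 18, S→Bravo 24. Service 140; fixed 234; total 374.
{Bravo, Charlie, Delta}: service 140 + fixed 283 = 423
{Delta}: service 296 + fixed 129 = 425
{Alpha, Bravo, Charlie, Delta}: P→Delta 50, Q→Delta 48, R→Bravo 18, S→Bravo 24. Service 140; fixed 399; total 539.
(All 15 nonempty subsets were checked; Bravo and Delta is lowest.)

Open Bravo and Delta; minimum total cost 374.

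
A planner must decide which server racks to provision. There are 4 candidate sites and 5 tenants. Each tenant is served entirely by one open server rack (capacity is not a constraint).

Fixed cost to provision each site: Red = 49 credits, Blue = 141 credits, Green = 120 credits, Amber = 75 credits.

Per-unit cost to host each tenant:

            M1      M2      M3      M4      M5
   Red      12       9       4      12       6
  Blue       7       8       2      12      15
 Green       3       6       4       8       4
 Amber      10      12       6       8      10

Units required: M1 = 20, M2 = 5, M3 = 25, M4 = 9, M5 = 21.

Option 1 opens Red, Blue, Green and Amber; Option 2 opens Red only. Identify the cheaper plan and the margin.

Option 2 is cheaper by 13.

Option 1: {Red, Blue, Green, Amber}: M1→Green 3·20=60, M2→Green 6·5=30, M3→Blue 2·25=50, M4→Green 8·9=72, M5→Green 4·21=84. Service 296; fixed 385; total 681.
Option 2: {Red}: M1→Red 12·20=240, M2→Red 9·5=45, M3→Red 4·25=100, M4→Red 12·9=108, M5→Red 6·21=126. Service 619; fixed 49; total 668.
Difference: |681 − 668| = 13.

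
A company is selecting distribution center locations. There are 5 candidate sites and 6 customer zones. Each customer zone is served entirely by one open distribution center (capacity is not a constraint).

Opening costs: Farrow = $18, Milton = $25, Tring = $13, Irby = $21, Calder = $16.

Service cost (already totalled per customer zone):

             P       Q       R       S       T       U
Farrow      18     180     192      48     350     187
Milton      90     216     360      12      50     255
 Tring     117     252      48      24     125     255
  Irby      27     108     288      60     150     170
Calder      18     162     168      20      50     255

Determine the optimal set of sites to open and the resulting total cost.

Open Tring, Irby and Calder; minimum total cost 464.

For any fixed open set, each customer zone goes to its cheapest open site; total = fixed + service.
{Tring, Irby, Calder}: P→Calder 18, Q→Irby 108, R→Tring 48, S→Calder 20, T→Calder 50, U→Irby 170. Service 414; fixed 50; total 464.
{Milton, Tring, Irby}: service 415 + fixed 59 = 474
{Milton, Tring, Irby, Calder}: P→Calder 18, Q→Irby 108, R→Tring 48, S→Milton 12, T→Milton 50, U→Irby 170. Service 406; fixed 75; total 481.
{Farrow, Milton, Tring, Irby, Calder}: P→Farrow 18, Q→Irby 108, R→Tring 48, S→Milton 12, T→Milton 50, U→Irby 170. Service 406; fixed 93; total 499.
No other subset beats 464.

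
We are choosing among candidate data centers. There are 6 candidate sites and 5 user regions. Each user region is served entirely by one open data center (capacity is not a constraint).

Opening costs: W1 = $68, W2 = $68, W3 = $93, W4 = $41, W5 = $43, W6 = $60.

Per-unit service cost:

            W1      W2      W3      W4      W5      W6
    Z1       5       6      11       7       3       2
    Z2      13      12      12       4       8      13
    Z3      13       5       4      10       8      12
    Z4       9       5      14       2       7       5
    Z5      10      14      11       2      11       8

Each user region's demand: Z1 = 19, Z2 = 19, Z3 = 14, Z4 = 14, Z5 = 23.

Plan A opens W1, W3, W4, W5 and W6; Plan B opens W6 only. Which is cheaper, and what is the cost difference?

Plan A: {W1, W3, W4, W5, W6}: Z1→W6 2·19=38, Z2→W4 4·19=76, Z3→W3 4·14=56, Z4→W4 2·14=28, Z5→W4 2·23=46. Service 244; fixed 305; total 549.
Plan B: {W6}: Z1→W6 2·19=38, Z2→W6 13·19=247, Z3→W6 12·14=168, Z4→W6 5·14=70, Z5→W6 8·23=184. Service 707; fixed 60; total 767.
Difference: |549 − 767| = 218.

Plan A is cheaper by 218.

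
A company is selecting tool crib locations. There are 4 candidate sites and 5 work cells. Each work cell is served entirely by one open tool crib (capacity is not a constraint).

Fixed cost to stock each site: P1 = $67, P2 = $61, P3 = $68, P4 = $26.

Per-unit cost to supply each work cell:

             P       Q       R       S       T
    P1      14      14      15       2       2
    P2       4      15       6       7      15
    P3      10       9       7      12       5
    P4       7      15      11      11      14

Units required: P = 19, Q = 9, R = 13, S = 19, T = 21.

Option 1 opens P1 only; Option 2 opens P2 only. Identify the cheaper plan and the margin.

Option 1 is cheaper by 64.

Option 1: {P1}: P→P1 14·19=266, Q→P1 14·9=126, R→P1 15·13=195, S→P1 2·19=38, T→P1 2·21=42. Service 667; fixed 67; total 734.
Option 2: {P2}: P→P2 4·19=76, Q→P2 15·9=135, R→P2 6·13=78, S→P2 7·19=133, T→P2 15·21=315. Service 737; fixed 61; total 798.
Difference: |734 − 798| = 64.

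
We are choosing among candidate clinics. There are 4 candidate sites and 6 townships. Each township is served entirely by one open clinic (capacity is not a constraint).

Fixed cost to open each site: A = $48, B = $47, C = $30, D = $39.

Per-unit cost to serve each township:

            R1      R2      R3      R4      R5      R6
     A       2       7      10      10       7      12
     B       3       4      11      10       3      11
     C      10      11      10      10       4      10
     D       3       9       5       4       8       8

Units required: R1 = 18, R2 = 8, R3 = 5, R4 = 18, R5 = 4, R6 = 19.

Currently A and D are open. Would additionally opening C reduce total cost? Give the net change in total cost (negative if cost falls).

No — net change +18 (cost rises by 18).

Current service cost with {A, D}: 369.
Adding C: each township re-picks its cheapest; new service cost 357, saving 12.
Extra fixed cost: 30. Net change = 30 − 12 = 18.
(Totals: 456 → 474.)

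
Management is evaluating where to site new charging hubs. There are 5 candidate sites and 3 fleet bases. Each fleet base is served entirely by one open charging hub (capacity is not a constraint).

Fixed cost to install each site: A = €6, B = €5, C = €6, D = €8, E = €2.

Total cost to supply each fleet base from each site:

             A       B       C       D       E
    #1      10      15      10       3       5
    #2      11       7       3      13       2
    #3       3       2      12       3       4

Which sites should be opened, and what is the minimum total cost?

Open E only; minimum total cost 13.

For any fixed open set, each fleet base goes to its cheapest open site; total = fixed + service.
{E}: #1→E 5, #2→E 2, #3→E 4. Service 11; fixed 2; total 13.
{B, E}: service 9 + fixed 7 = 16
{A, E}: service 10 + fixed 8 = 18
{A, B, C, D, E}: service 7 + fixed 27 = 34
No other subset beats 13.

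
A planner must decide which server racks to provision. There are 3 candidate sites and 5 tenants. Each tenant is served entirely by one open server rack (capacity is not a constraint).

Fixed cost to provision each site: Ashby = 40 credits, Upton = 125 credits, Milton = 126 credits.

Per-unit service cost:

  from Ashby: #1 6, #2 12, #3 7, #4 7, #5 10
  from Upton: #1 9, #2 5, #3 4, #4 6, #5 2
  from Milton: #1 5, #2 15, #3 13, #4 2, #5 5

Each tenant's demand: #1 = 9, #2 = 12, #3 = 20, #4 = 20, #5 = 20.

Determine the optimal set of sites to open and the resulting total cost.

For any fixed open set, each tenant goes to its cheapest open site; total = fixed + service.
{Upton}: #1→Upton 9·9=81, #2→Upton 5·12=60, #3→Upton 4·20=80, #4→Upton 6·20=120, #5→Upton 2·20=40. Service 381; fixed 125; total 506.
{Upton, Milton}: #1→Milton 5·9=45, #2→Upton 5·12=60, #3→Upton 4·20=80, #4→Milton 2·20=40, #5→Upton 2·20=40. Service 265; fixed 251; total 516.
{Ashby, Upton}: service 354 + fixed 165 = 519
{Ashby, Upton, Milton}: #1→Milton 5·9=45, #2→Upton 5·12=60, #3→Upton 4·20=80, #4→Milton 2·20=40, #5→Upton 2·20=40. Service 265; fixed 291; total 556.
(All 7 nonempty subsets were checked; Upton only is lowest.)

Open Upton only; minimum total cost 506.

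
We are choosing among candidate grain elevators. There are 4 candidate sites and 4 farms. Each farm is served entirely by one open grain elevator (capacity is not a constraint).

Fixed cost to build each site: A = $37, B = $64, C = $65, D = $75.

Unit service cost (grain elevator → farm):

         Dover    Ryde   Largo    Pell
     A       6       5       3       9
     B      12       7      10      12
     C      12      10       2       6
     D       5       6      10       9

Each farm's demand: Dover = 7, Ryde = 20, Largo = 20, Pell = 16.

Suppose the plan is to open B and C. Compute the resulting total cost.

Each farm is assigned to its cheapest site among the open ones.
{B, C}: Dover→B 12·7=84, Ryde→B 7·20=140, Largo→C 2·20=40, Pell→C 6·16=96. Service 360; fixed 129; total 489.

Total cost: 489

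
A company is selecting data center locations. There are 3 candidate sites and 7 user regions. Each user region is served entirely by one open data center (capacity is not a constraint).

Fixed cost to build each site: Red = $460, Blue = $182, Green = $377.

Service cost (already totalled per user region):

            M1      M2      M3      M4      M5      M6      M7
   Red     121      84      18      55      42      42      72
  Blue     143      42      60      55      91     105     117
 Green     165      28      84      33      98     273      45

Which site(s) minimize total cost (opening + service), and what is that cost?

For any fixed open set, each user region goes to its cheapest open site; total = fixed + service.
{Blue}: M1→Blue 143, M2→Blue 42, M3→Blue 60, M4→Blue 55, M5→Blue 91, M6→Blue 105, M7→Blue 117. Service 613; fixed 182; total 795.
{Red}: service 434 + fixed 460 = 894
{Red, Blue}: service 392 + fixed 642 = 1034
{Red, Blue, Green}: service 329 + fixed 1019 = 1348
No other subset beats 795.

Open Blue only; minimum total cost 795.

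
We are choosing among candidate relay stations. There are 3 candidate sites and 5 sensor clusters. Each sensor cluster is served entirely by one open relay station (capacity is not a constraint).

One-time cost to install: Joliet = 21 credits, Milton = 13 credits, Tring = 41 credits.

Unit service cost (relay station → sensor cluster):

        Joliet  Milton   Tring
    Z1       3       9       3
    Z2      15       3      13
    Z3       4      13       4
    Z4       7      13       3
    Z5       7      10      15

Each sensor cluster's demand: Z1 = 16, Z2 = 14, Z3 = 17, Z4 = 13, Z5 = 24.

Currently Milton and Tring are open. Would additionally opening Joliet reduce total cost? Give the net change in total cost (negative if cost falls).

Current service cost with {Milton, Tring}: 437.
Adding Joliet: each sensor cluster re-picks its cheapest; new service cost 365, saving 72.
Extra fixed cost: 21. Net change = 21 − 72 = -51.
(Totals: 491 → 440.)

Yes — net change −51 (cost falls by 51).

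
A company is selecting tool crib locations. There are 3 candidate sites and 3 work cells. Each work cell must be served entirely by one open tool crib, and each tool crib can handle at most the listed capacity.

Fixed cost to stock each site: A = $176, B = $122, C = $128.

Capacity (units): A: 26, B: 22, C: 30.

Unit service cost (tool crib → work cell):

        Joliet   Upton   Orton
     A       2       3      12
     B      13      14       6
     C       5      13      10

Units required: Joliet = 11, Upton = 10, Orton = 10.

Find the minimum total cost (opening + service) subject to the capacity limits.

Minimum total cost: 410

Open {A, B}: Joliet→A 2·11=22, Upton→A 3·10=30, Orton→B 6·10=60.
Loads: A carries 21/26, B carries 10/22. Service 112; fixed 298; total 410.
Next best feasible plan costs 456.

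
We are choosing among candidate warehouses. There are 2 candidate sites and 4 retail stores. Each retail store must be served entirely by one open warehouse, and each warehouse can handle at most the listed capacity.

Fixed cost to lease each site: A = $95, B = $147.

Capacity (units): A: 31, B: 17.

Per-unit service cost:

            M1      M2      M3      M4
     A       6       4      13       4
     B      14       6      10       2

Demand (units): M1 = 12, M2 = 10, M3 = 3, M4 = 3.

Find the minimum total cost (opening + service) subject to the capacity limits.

Minimum total cost: 258

Open {A}: M1→A 6·12=72, M2→A 4·10=40, M3→A 13·3=39, M4→A 4·3=12.
Loads: A carries 28/31. Service 163; fixed 95; total 258.
Next best feasible plan costs 390.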